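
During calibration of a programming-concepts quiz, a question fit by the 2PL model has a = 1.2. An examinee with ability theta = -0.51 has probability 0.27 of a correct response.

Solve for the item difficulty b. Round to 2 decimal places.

P(theta) = 1 / (1 + exp(−a(theta − b)))
logit(0.27) = ln(0.27/0.73) = -0.9946
b = theta − logit/(a) = -0.51 − (-0.9946)/1.2000 = 0.3189

0.32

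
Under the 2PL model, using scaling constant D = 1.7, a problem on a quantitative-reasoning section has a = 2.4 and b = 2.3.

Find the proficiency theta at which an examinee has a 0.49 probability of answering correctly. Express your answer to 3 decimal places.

2.290

P(theta) = 1 / (1 + exp(−D·a(theta − b)))
logit = ln(0.4900/0.5100) = -0.0400
theta = b + logit/(1.7·a) = 2.3 + (-0.0400)/4.0800 = 2.2902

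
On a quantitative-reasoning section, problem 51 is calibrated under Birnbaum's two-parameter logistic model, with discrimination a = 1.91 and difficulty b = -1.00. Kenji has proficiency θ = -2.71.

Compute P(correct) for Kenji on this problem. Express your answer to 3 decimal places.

0.037

P(θ) = 1 / (1 + exp(−a(θ − b)))
Exponent: 1.91 × (-2.71 − (-1.00)) = -3.2661
1/(1 + e^{3.2661}) = 0.0368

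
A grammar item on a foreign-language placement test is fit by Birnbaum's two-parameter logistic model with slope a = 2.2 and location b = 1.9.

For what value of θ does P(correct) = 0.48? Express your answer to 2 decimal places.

1.86

P(θ) = 1 / (1 + exp(−a(θ − b)))
logit = ln(0.4800/0.5200) = -0.0800
θ = b + logit/(a) = 1.9 + (-0.0800)/2.2000 = 1.8636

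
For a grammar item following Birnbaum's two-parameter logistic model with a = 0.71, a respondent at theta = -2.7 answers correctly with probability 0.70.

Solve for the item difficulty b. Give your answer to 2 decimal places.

-3.89

P(theta) = 1 / (1 + exp(−a(theta − b)))
logit(0.70) = ln(0.70/0.30) = 0.8473
b = theta − logit/(a) = -2.7 − 0.8473/0.7100 = -3.8934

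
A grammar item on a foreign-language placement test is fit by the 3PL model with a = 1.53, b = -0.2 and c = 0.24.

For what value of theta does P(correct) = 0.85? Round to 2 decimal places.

0.72

P(theta) = c + (1 − c) · 1 / (1 + exp(−a(theta − b)))
Remove guessing floor: (0.85 − 0.24)/(1 − 0.24) = 0.8026
logit = ln(0.8026/0.1974) = 1.4028
theta = b + logit/(a) = -0.2 + 1.4028/1.5300 = 0.7169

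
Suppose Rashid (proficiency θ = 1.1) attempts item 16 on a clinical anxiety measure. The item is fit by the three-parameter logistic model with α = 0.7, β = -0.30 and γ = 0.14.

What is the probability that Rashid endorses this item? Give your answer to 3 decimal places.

0.765

P(θ) = γ + (1 − γ) · 1 / (1 + exp(−α(θ − β)))
Exponent: 0.7 × (1.1 − (-0.30)) = 0.9800
1/(1 + e^{-0.9800}) = 0.7271
P = 0.14 + 0.86 × 0.7271 = 0.7653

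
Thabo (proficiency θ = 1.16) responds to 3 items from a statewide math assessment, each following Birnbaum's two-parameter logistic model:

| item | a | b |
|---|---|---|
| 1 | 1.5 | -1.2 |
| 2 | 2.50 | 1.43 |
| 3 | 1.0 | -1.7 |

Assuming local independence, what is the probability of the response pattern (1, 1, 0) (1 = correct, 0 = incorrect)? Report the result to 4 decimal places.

P(θ) = 1 / (1 + exp(−a(θ − b)))
P_1 = 1/(1+e^{-3.5400}) = 0.9718
P_2 = 1/(1+e^{0.6750}) = 0.3374
P_3 = 1/(1+e^{-2.8600}) = 0.9458
L = P_1 × P_2 × (1−P_3) = 0.9718 × 0.3374 × 0.0542 = 0.01776

0.0178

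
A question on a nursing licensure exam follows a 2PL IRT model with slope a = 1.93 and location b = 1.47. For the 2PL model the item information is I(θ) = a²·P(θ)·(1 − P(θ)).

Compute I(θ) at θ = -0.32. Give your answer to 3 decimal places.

0.111

P = 1/(1+e^{3.4547}) = 0.0306
P(1−P) = 0.0306 × 0.9694 = 0.0297
I = a² × P(1−P) = 1.93² × 0.0297 = 0.11060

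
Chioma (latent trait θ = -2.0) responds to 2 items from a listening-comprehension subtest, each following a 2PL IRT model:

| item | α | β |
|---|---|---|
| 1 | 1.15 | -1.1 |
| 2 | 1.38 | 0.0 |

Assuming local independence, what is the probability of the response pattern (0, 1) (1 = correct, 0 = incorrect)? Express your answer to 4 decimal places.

0.0439

P(θ) = 1 / (1 + exp(−α(θ − β)))
P_1 = 1/(1+e^{1.0350}) = 0.2621
P_2 = 1/(1+e^{2.7600}) = 0.0595
L = (1−P_1) × P_2 = 0.7379 × 0.0595 = 0.04392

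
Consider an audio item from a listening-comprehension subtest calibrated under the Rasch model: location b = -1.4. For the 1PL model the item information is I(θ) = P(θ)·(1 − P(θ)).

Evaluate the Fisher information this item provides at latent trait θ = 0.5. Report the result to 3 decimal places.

0.113

P = 1/(1+e^{-1.9000}) = 0.8699
P(1−P) = 0.8699 × 0.1301 = 0.1132
I = P(1−P) = 0.11318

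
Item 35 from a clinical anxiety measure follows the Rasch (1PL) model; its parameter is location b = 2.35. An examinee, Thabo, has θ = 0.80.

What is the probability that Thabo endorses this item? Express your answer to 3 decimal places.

P(θ) = 1 / (1 + exp(−(θ − b)))
Exponent: (0.80 − 2.35) = -1.5500
1/(1 + e^{1.5500}) = 0.1751
P = 0.1751

0.175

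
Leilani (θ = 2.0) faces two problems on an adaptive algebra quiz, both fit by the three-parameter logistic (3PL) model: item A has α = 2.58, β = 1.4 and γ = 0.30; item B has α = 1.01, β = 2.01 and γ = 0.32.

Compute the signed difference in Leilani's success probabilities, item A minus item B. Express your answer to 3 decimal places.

0.219

P(θ) = γ + (1 − γ) · 1 / (1 + exp(−α(θ − β)))
P_A = 0.8772
P_B = 0.6583
P_A − P_B = 0.2190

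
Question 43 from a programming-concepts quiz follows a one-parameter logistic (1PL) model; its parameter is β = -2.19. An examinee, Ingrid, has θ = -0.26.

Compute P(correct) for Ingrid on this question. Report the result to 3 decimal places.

0.873

P(θ) = 1 / (1 + exp(−(θ − β)))
Exponent: (-0.26 − (-2.19)) = 1.9300
1/(1 + e^{-1.9300}) = 0.8732
P = 0.8732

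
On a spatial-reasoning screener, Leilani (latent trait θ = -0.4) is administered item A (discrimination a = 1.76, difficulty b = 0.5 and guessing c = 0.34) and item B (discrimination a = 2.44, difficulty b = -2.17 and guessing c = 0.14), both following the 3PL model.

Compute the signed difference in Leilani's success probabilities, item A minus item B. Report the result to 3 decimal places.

P(θ) = c + (1 − c) · 1 / (1 + exp(−a(θ − b)))
P_A = 0.4524
P_B = 0.9887
P_A − P_B = -0.5363

-0.536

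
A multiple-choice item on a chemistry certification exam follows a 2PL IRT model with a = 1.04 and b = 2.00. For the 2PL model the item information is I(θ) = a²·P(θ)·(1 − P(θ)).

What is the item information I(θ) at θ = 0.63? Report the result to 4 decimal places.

P = 1/(1+e^{1.4248}) = 0.1939
P(1−P) = 0.1939 × 0.8061 = 0.1563
I = a² × P(1−P) = 1.04² × 0.1563 = 0.16906

0.1691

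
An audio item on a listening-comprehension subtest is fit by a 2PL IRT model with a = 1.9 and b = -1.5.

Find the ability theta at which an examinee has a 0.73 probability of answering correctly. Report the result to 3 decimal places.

-0.977

P(theta) = 1 / (1 + exp(−a(theta − b)))
logit = ln(0.7300/0.2700) = 0.9946
theta = b + logit/(a) = -1.5 + 0.9946/1.9000 = -0.9765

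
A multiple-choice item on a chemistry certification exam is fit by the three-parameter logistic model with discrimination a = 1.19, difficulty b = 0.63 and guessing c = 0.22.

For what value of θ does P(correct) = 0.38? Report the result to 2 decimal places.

P(θ) = c + (1 − c) · 1 / (1 + exp(−a(θ − b)))
Remove guessing floor: (0.38 − 0.22)/(1 − 0.22) = 0.2051
logit = ln(0.2051/0.7949) = -1.3545
θ = b + logit/(a) = 0.63 + (-1.3545)/1.1900 = -0.5083

-0.51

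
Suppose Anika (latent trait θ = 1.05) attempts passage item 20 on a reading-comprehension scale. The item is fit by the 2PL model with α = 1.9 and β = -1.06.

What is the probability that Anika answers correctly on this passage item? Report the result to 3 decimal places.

P(θ) = 1 / (1 + exp(−α(θ − β)))
Exponent: 1.9 × (1.05 − (-1.06)) = 4.0090
1/(1 + e^{-4.0090}) = 0.9822

0.982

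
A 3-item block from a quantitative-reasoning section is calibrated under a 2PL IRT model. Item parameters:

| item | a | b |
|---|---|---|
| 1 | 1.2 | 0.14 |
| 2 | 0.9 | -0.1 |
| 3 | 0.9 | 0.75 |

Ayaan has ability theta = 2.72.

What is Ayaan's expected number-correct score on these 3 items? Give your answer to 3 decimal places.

2.738

P(theta) = 1 / (1 + exp(−a(theta − b)))
P_1 = 1/(1+e^{-3.0960}) = 0.9567
P_2 = 1/(1+e^{-2.5380}) = 0.9268
P_3 = 1/(1+e^{-1.7730}) = 0.8548
E[score] = 0.9567 + 0.9268 + 0.8548 = 2.7383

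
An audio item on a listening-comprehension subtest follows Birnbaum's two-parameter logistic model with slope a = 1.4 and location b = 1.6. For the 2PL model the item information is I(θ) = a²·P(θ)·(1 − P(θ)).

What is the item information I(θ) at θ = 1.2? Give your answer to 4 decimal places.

P = 1/(1+e^{0.5600}) = 0.3635
P(1−P) = 0.3635 × 0.6365 = 0.2314
I = a² × P(1−P) = 1.4² × 0.2314 = 0.45351

0.4535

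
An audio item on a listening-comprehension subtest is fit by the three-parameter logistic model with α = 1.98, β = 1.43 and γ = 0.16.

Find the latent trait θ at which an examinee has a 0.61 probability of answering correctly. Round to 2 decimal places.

P(θ) = γ + (1 − γ) · 1 / (1 + exp(−α(θ − β)))
Remove guessing floor: (0.61 − 0.16)/(1 − 0.16) = 0.5357
logit = ln(0.5357/0.4643) = 0.1431
θ = β + logit/(α) = 1.43 + 0.1431/1.9800 = 1.5023

1.50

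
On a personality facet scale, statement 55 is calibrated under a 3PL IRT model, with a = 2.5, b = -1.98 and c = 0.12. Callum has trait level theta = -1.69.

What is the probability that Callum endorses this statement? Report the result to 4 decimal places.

P(theta) = c + (1 − c) · 1 / (1 + exp(−a(theta − b)))
Exponent: 2.5 × (-1.69 − (-1.98)) = 0.7250
1/(1 + e^{-0.7250}) = 0.6737
P = 0.12 + 0.88 × 0.6737 = 0.7129

0.7129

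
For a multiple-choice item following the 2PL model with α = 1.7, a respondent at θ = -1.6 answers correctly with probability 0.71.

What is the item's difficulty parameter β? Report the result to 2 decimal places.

-2.13

P(θ) = 1 / (1 + exp(−α(θ − β)))
logit(0.71) = ln(0.71/0.29) = 0.8954
β = θ − logit/(α) = -1.6 − 0.8954/1.7000 = -2.1267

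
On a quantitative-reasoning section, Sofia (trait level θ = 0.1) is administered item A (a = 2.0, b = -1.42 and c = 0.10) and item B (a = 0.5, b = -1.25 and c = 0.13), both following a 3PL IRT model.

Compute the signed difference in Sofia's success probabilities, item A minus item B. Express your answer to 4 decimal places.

0.2524

P(θ) = c + (1 − c) · 1 / (1 + exp(−a(θ − b)))
P_A = 0.9589
P_B = 0.7065
P_A − P_B = 0.2524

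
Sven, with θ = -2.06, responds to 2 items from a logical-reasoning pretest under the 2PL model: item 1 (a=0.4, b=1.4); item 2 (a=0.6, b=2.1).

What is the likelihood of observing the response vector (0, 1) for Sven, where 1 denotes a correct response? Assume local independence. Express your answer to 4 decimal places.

P(θ) = 1 / (1 + exp(−a(θ − b)))
P_1 = 1/(1+e^{1.3840}) = 0.2004
P_2 = 1/(1+e^{2.4960}) = 0.0761
L = (1−P_1) × P_2 = 0.7996 × 0.0761 = 0.06088

0.0609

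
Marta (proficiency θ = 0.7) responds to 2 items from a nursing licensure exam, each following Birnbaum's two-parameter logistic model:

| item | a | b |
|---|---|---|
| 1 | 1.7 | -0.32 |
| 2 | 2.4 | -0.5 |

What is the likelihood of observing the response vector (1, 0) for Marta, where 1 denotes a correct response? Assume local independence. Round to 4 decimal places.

0.0452

P(θ) = 1 / (1 + exp(−a(θ − b)))
P_1 = 1/(1+e^{-1.7340}) = 0.8499
P_2 = 1/(1+e^{-2.8800}) = 0.9468
L = P_1 × (1−P_2) = 0.8499 × 0.0532 = 0.04517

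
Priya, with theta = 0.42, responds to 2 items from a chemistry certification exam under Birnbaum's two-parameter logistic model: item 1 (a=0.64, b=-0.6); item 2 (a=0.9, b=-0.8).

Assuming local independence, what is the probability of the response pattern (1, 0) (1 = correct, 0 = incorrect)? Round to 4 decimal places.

0.1645

P(theta) = 1 / (1 + exp(−a(theta − b)))
P_1 = 1/(1+e^{-0.6528}) = 0.6576
P_2 = 1/(1+e^{-1.0980}) = 0.7499
L = P_1 × (1−P_2) = 0.6576 × 0.2501 = 0.16449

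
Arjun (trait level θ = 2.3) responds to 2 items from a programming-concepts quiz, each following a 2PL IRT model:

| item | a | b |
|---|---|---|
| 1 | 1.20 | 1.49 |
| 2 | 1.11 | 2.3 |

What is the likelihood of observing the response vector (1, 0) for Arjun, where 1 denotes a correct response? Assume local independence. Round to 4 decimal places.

P(θ) = 1 / (1 + exp(−a(θ − b)))
P_1 = 1/(1+e^{-0.9720}) = 0.7255
P_2 = 1/(1+e^{0.0000}) = 0.5000
L = P_1 × (1−P_2) = 0.7255 × 0.5000 = 0.36276

0.3628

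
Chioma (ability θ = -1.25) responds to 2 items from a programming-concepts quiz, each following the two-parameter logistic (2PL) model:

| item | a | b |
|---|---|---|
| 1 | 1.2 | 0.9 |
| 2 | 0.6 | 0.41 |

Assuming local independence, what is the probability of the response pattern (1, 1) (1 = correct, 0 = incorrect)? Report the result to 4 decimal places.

0.0190

P(θ) = 1 / (1 + exp(−a(θ − b)))
P_1 = 1/(1+e^{2.5800}) = 0.0704
P_2 = 1/(1+e^{0.9960}) = 0.2697
L = P_1 × P_2 = 0.0704 × 0.2697 = 0.01900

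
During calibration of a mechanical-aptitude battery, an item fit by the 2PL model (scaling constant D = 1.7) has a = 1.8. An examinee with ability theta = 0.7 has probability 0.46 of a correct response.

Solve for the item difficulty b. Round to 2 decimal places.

P(theta) = 1 / (1 + exp(−D·a(theta − b)))
logit(0.46) = ln(0.46/0.54) = -0.1603
b = theta − logit/(1.7·a) = 0.7 − (-0.1603)/3.0600 = 0.7524

0.75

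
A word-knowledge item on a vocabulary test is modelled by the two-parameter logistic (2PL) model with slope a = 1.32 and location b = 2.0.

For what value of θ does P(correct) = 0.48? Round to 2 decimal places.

1.94

P(θ) = 1 / (1 + exp(−a(θ − b)))
logit = ln(0.4800/0.5200) = -0.0800
θ = b + logit/(a) = 2.0 + (-0.0800)/1.3200 = 1.9394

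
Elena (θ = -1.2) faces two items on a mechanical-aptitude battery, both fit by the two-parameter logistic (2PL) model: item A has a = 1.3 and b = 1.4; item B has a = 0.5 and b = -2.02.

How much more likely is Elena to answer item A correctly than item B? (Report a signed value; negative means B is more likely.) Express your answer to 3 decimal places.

P(θ) = 1 / (1 + exp(−a(θ − b)))
P_A = 0.0329
P_B = 0.6011
P_A − P_B = -0.5682

-0.568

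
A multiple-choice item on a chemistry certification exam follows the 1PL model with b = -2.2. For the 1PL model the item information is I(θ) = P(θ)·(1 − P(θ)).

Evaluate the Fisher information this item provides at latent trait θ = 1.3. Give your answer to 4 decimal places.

P = 1/(1+e^{-3.5000}) = 0.9707
P(1−P) = 0.9707 × 0.0293 = 0.0285
I = P(1−P) = 0.02845

0.0285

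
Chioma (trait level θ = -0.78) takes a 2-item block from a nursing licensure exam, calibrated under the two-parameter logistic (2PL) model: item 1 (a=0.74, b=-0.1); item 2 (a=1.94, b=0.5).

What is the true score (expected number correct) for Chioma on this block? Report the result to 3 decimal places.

P(θ) = 1 / (1 + exp(−a(θ − b)))
P_1 = 1/(1+e^{0.5032}) = 0.3768
P_2 = 1/(1+e^{2.4832}) = 0.0770
E[score] = 0.3768 + 0.0770 = 0.4538

0.454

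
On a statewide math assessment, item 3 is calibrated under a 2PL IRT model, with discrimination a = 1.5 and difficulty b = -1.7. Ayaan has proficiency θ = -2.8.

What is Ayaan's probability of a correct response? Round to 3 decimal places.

0.161

P(θ) = 1 / (1 + exp(−a(θ − b)))
Exponent: 1.5 × (-2.8 − (-1.7)) = -1.6500
1/(1 + e^{1.6500}) = 0.1611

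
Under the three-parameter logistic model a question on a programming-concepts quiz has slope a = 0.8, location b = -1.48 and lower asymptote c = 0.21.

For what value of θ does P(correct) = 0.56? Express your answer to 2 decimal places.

-1.77

P(θ) = c + (1 − c) · 1 / (1 + exp(−a(θ − b)))
Remove guessing floor: (0.56 − 0.21)/(1 − 0.21) = 0.4430
logit = ln(0.4430/0.5570) = -0.2288
θ = b + logit/(a) = -1.48 + (-0.2288)/0.8000 = -1.7661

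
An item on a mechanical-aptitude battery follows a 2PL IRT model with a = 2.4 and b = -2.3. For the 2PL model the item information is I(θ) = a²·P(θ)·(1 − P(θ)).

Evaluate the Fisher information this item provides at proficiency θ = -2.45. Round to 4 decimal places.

1.3943

P = 1/(1+e^{0.3600}) = 0.4110
P(1−P) = 0.4110 × 0.5890 = 0.2421
I = a² × P(1−P) = 2.4² × 0.2421 = 1.39433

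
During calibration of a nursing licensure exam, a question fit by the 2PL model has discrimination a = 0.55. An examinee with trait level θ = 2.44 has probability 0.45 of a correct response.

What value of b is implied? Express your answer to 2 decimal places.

P(θ) = 1 / (1 + exp(−a(θ − b)))
logit(0.45) = ln(0.45/0.55) = -0.2007
b = θ − logit/(a) = 2.44 − (-0.2007)/0.5500 = 2.8049

2.80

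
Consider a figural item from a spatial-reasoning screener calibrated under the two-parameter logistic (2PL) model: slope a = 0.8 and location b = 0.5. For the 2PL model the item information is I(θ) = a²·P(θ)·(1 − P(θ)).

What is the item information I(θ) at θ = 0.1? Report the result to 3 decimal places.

0.156

P = 1/(1+e^{0.3200}) = 0.4207
P(1−P) = 0.4207 × 0.5793 = 0.2437
I = a² × P(1−P) = 0.8² × 0.2437 = 0.15597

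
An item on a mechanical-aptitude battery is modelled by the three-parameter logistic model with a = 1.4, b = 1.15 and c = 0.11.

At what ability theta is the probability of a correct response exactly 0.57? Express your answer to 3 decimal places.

P(theta) = c + (1 − c) · 1 / (1 + exp(−a(theta − b)))
Remove guessing floor: (0.57 − 0.11)/(1 − 0.11) = 0.5169
logit = ln(0.5169/0.4831) = 0.0674
theta = b + logit/(a) = 1.15 + 0.0674/1.4000 = 1.1982

1.198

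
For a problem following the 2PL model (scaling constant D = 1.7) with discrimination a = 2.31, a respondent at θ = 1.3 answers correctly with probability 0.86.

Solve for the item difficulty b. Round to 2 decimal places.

0.84

P(θ) = 1 / (1 + exp(−D·a(θ − b)))
logit(0.86) = ln(0.86/0.14) = 1.8153
b = θ − logit/(1.7·a) = 1.3 − 1.8153/3.9270 = 0.8377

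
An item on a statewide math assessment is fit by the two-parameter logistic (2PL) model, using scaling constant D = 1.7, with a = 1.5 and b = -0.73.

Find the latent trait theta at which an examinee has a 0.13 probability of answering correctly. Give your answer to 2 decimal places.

-1.48

P(theta) = 1 / (1 + exp(−D·a(theta − b)))
logit = ln(0.1300/0.8700) = -1.9010
theta = b + logit/(1.7·a) = -0.73 + (-1.9010)/2.5500 = -1.4755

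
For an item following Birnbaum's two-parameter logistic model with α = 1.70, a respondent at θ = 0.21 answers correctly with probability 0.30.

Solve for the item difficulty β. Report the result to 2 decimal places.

P(θ) = 1 / (1 + exp(−α(θ − β)))
logit(0.30) = ln(0.30/0.70) = -0.8473
β = θ − logit/(α) = 0.21 − (-0.8473)/1.7000 = 0.7084

0.71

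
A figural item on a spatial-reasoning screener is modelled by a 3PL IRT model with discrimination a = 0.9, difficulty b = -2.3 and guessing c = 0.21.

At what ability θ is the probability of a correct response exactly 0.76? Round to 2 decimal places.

-1.38

P(θ) = c + (1 − c) · 1 / (1 + exp(−a(θ − b)))
Remove guessing floor: (0.76 − 0.21)/(1 − 0.21) = 0.6962
logit = ln(0.6962/0.3038) = 0.8293
θ = b + logit/(a) = -2.3 + 0.8293/0.9000 = -1.3786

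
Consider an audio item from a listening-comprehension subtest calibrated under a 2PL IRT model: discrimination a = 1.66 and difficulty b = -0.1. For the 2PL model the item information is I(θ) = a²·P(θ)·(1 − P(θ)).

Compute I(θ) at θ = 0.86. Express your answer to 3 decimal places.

0.387

P = 1/(1+e^{-1.5936}) = 0.8311
P(1−P) = 0.8311 × 0.1689 = 0.1404
I = a² × P(1−P) = 1.66² × 0.1404 = 0.38677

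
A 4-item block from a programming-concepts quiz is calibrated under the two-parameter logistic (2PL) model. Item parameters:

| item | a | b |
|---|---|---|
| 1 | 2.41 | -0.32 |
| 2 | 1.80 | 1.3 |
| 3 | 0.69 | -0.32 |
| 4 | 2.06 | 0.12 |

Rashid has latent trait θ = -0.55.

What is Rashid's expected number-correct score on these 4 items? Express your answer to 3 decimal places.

P(θ) = 1 / (1 + exp(−a(θ − b)))
P_1 = 1/(1+e^{0.5543}) = 0.3649
P_2 = 1/(1+e^{3.3300}) = 0.0346
P_3 = 1/(1+e^{0.1587}) = 0.4604
P_4 = 1/(1+e^{1.3802}) = 0.2010
E[score] = 0.3649 + 0.0346 + 0.4604 + 0.2010 = 1.0608

1.061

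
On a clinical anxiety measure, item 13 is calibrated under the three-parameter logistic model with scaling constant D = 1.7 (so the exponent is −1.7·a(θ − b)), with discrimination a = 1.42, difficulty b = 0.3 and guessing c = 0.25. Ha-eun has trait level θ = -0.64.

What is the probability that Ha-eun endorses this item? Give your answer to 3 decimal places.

0.320

P(θ) = c + (1 − c) · 1 / (1 + exp(−D·a(θ − b)))
Exponent: 1.7 × 1.42 × (-0.64 − 0.3) = -2.2692
1/(1 + e^{2.2692}) = 0.0937
P = 0.25 + 0.75 × 0.0937 = 0.3203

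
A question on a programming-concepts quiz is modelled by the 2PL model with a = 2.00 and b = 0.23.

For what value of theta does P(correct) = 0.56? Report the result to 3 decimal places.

0.351

P(theta) = 1 / (1 + exp(−a(theta − b)))
logit = ln(0.5600/0.4400) = 0.2412
theta = b + logit/(a) = 0.23 + 0.2412/2.0000 = 0.3506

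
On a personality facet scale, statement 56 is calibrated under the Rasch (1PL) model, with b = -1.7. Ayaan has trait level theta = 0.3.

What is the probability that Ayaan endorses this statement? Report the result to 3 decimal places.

0.881

P(theta) = 1 / (1 + exp(−(theta − b)))
Exponent: (0.3 − (-1.7)) = 2.0000
1/(1 + e^{-2.0000}) = 0.8808
P = 0.8808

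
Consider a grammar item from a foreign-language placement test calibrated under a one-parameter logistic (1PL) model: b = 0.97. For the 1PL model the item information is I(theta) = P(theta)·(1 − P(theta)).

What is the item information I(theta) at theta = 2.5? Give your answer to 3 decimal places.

P = 1/(1+e^{-1.5300}) = 0.8220
P(1−P) = 0.8220 × 0.1780 = 0.1463
I = P(1−P) = 0.14631

0.146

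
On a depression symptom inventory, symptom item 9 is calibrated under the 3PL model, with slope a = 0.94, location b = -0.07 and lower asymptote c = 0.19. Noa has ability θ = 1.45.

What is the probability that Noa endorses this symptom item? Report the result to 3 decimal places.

0.843

P(θ) = c + (1 − c) · 1 / (1 + exp(−a(θ − b)))
Exponent: 0.94 × (1.45 − (-0.07)) = 1.4288
1/(1 + e^{-1.4288}) = 0.8067
P = 0.19 + 0.81 × 0.8067 = 0.8434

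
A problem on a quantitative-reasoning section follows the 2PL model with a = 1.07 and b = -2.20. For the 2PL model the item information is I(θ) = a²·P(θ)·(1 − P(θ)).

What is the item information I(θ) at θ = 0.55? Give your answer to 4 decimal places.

P = 1/(1+e^{-2.9425}) = 0.9499
P(1−P) = 0.9499 × 0.0501 = 0.0476
I = a² × P(1−P) = 1.07² × 0.0476 = 0.05448

0.0545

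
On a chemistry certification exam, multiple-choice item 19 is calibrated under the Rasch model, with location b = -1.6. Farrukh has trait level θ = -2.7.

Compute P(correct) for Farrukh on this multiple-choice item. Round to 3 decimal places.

0.250

P(θ) = 1 / (1 + exp(−(θ − b)))
Exponent: (-2.7 − (-1.6)) = -1.1000
1/(1 + e^{1.1000}) = 0.2497
P = 0.2497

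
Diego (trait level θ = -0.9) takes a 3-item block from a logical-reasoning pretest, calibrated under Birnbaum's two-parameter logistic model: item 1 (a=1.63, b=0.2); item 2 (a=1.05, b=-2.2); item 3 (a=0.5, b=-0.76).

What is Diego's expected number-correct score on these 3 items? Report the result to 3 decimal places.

P(θ) = 1 / (1 + exp(−a(θ − b)))
P_1 = 1/(1+e^{1.7930}) = 0.1427
P_2 = 1/(1+e^{-1.3650}) = 0.7966
P_3 = 1/(1+e^{0.0700}) = 0.4825
E[score] = 0.1427 + 0.7966 + 0.4825 = 1.4218

1.422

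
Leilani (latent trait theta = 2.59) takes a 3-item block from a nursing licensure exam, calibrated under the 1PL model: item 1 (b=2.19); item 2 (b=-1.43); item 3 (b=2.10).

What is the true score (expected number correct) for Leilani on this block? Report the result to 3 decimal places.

P(theta) = 1 / (1 + exp(−(theta − b)))
P_1 = 1/(1+e^{-0.4000}) = 0.5987
P_2 = 1/(1+e^{-4.0200}) = 0.9824
P_3 = 1/(1+e^{-0.4900}) = 0.6201
E[score] = 0.5987 + 0.9824 + 0.6201 = 2.2012

2.201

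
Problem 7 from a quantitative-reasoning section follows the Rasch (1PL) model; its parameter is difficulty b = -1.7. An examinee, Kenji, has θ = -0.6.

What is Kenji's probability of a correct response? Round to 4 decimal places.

0.7503

P(θ) = 1 / (1 + exp(−(θ − b)))
Exponent: (-0.6 − (-1.7)) = 1.1000
1/(1 + e^{-1.1000}) = 0.7503
P = 0.7503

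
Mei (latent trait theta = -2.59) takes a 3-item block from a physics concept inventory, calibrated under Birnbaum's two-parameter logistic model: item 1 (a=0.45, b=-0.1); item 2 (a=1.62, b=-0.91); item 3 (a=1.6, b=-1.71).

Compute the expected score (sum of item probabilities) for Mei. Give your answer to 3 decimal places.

0.504

P(theta) = 1 / (1 + exp(−a(theta − b)))
P_1 = 1/(1+e^{1.1205}) = 0.2459
P_2 = 1/(1+e^{2.7216}) = 0.0617
P_3 = 1/(1+e^{1.4080}) = 0.1965
E[score] = 0.2459 + 0.0617 + 0.1965 = 0.5042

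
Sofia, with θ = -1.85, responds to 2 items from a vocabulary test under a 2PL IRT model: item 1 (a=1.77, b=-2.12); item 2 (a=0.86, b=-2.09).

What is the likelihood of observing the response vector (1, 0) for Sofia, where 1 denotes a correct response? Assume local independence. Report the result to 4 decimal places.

0.2769

P(θ) = 1 / (1 + exp(−a(θ − b)))
P_1 = 1/(1+e^{-0.4779}) = 0.6173
P_2 = 1/(1+e^{-0.2064}) = 0.5514
L = P_1 × (1−P_2) = 0.6173 × 0.4486 = 0.27689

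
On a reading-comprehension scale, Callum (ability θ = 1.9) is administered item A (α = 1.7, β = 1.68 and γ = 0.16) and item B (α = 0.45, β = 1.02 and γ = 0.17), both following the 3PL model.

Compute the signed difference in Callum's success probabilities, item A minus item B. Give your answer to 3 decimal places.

-0.008

P(θ) = γ + (1 − γ) · 1 / (1 + exp(−α(θ − β)))
P_A = 0.6576
P_B = 0.6661
P_A − P_B = -0.0085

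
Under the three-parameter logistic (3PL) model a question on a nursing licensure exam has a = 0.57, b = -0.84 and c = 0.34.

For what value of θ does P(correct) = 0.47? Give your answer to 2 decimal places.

-3.31

P(θ) = c + (1 − c) · 1 / (1 + exp(−a(θ − b)))
Remove guessing floor: (0.47 − 0.34)/(1 − 0.34) = 0.1970
logit = ln(0.1970/0.8030) = -1.4053
θ = b + logit/(a) = -0.84 + (-1.4053)/0.5700 = -3.3055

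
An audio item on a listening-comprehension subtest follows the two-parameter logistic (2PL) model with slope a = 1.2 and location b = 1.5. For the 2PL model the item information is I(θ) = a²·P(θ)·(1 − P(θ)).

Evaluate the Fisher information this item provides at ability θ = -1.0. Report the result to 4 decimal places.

P = 1/(1+e^{3.0000}) = 0.0474
P(1−P) = 0.0474 × 0.9526 = 0.0452
I = a² × P(1−P) = 1.2² × 0.0452 = 0.06505

0.0651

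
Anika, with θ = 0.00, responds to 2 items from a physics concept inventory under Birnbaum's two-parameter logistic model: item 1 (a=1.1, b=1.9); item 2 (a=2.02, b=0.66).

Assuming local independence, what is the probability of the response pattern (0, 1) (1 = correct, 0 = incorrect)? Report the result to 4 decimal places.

0.1857

P(θ) = 1 / (1 + exp(−a(θ − b)))
P_1 = 1/(1+e^{2.0900}) = 0.1101
P_2 = 1/(1+e^{1.3332}) = 0.2086
L = (1−P_1) × P_2 = 0.8899 × 0.2086 = 0.18567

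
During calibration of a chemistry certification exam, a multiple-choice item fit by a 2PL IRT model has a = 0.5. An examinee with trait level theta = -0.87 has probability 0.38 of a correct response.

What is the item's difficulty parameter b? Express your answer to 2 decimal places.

0.11

P(theta) = 1 / (1 + exp(−a(theta − b)))
logit(0.38) = ln(0.38/0.62) = -0.4895
b = theta − logit/(a) = -0.87 − (-0.4895)/0.5000 = 0.1091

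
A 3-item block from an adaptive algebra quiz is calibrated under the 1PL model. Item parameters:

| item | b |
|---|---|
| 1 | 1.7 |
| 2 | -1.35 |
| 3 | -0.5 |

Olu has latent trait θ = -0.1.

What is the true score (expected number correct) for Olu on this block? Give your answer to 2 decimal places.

P(θ) = 1 / (1 + exp(−(θ − b)))
P_1 = 1/(1+e^{1.8000}) = 0.1419
P_2 = 1/(1+e^{-1.2500}) = 0.7773
P_3 = 1/(1+e^{-0.4000}) = 0.5987
E[score] = 0.1419 + 0.7773 + 0.5987 = 1.5178

1.52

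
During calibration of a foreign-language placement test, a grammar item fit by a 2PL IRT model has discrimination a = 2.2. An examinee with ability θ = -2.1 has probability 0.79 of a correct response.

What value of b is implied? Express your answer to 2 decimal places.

P(θ) = 1 / (1 + exp(−a(θ − b)))
logit(0.79) = ln(0.79/0.21) = 1.3249
b = θ − logit/(a) = -2.1 − 1.3249/2.2000 = -2.7022

-2.70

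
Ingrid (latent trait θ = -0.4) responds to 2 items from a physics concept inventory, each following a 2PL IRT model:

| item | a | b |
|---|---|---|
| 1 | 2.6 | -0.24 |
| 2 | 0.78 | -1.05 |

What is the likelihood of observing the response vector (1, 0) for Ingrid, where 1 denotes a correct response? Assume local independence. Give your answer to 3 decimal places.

0.149

P(θ) = 1 / (1 + exp(−a(θ − b)))
P_1 = 1/(1+e^{0.4160}) = 0.3975
P_2 = 1/(1+e^{-0.5070}) = 0.6241
L = P_1 × (1−P_2) = 0.3975 × 0.3759 = 0.14941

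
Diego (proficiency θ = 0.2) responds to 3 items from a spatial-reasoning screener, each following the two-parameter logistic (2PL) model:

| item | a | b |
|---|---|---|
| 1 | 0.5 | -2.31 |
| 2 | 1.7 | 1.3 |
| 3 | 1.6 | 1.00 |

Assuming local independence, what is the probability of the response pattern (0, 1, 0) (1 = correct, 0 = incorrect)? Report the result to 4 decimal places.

P(θ) = 1 / (1 + exp(−a(θ − b)))
P_1 = 1/(1+e^{-1.2550}) = 0.7782
P_2 = 1/(1+e^{1.8700}) = 0.1335
P_3 = 1/(1+e^{1.2800}) = 0.2176
L = (1−P_1) × P_2 × (1−P_3) = 0.2218 × 0.1335 × 0.7824 = 0.02318

0.0232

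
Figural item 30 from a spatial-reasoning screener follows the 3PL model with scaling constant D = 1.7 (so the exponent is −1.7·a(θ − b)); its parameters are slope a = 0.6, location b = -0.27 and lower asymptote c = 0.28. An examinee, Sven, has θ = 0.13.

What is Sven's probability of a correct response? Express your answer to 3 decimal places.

0.712

P(θ) = c + (1 − c) · 1 / (1 + exp(−D·a(θ − b)))
Exponent: 1.7 × 0.6 × (0.13 − (-0.27)) = 0.4080
1/(1 + e^{-0.4080}) = 0.6006
P = 0.28 + 0.72 × 0.6006 = 0.7124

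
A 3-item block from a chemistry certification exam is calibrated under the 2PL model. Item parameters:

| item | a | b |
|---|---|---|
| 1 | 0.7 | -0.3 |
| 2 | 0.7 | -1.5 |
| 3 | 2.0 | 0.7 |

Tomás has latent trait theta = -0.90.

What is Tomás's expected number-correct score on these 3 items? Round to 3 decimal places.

P(theta) = 1 / (1 + exp(−a(theta − b)))
P_1 = 1/(1+e^{0.4200}) = 0.3965
P_2 = 1/(1+e^{-0.4200}) = 0.6035
P_3 = 1/(1+e^{3.2000}) = 0.0392
E[score] = 0.3965 + 0.6035 + 0.0392 = 1.0392

1.039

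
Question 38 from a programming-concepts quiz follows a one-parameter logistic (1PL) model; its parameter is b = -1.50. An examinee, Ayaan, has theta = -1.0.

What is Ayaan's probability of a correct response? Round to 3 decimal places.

0.622

P(theta) = 1 / (1 + exp(−(theta − b)))
Exponent: (-1.0 − (-1.50)) = 0.5000
1/(1 + e^{-0.5000}) = 0.6225
P = 0.6225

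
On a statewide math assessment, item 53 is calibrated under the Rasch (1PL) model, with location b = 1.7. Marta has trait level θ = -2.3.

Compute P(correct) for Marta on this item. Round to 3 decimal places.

P(θ) = 1 / (1 + exp(−(θ − b)))
Exponent: (-2.3 − 1.7) = -4.0000
1/(1 + e^{4.0000}) = 0.0180
P = 0.0180

0.018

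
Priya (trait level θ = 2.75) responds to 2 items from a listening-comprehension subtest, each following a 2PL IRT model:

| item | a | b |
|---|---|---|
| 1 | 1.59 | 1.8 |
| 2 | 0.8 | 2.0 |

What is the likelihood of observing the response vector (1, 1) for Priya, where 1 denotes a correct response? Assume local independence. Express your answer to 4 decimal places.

0.5289

P(θ) = 1 / (1 + exp(−a(θ − b)))
P_1 = 1/(1+e^{-1.5105}) = 0.8191
P_2 = 1/(1+e^{-0.6000}) = 0.6457
L = P_1 × P_2 = 0.8191 × 0.6457 = 0.52888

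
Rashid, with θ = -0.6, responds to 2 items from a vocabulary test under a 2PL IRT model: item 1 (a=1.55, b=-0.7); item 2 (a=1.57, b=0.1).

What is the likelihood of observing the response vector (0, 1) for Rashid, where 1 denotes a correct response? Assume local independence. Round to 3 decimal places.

P(θ) = 1 / (1 + exp(−a(θ − b)))
P_1 = 1/(1+e^{-0.1550}) = 0.5387
P_2 = 1/(1+e^{1.0990}) = 0.2499
L = (1−P_1) × P_2 = 0.4613 × 0.2499 = 0.11530

0.115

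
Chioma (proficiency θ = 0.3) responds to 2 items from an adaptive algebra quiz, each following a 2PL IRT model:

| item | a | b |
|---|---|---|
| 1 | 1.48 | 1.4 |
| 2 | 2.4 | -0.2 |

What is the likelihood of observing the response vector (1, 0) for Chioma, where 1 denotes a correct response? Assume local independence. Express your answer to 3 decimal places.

0.038

P(θ) = 1 / (1 + exp(−a(θ − b)))
P_1 = 1/(1+e^{1.6280}) = 0.1641
P_2 = 1/(1+e^{-1.2000}) = 0.7685
L = P_1 × (1−P_2) = 0.1641 × 0.2315 = 0.03799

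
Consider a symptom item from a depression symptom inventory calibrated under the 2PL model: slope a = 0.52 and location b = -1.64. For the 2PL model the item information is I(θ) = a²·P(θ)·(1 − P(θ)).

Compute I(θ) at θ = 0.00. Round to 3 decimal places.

0.057

P = 1/(1+e^{-0.8528}) = 0.7012
P(1−P) = 0.7012 × 0.2988 = 0.2095
I = a² × P(1−P) = 0.52² × 0.2095 = 0.05666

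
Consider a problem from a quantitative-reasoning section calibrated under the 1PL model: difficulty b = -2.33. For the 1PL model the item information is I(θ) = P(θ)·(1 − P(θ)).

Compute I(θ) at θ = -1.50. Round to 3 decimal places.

0.211

P = 1/(1+e^{-0.8300}) = 0.6964
P(1−P) = 0.6964 × 0.3036 = 0.2114
I = P(1−P) = 0.21144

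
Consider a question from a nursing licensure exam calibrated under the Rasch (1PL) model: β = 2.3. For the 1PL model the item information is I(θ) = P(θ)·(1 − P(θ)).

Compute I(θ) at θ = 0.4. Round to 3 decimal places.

P = 1/(1+e^{1.9000}) = 0.1301
P(1−P) = 0.1301 × 0.8699 = 0.1132
I = P(1−P) = 0.11318

0.113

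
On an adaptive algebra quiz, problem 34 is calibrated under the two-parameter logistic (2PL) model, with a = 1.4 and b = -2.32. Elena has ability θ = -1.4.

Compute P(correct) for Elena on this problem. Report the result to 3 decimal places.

P(θ) = 1 / (1 + exp(−a(θ − b)))
Exponent: 1.4 × (-1.4 − (-2.32)) = 1.2880
1/(1 + e^{-1.2880}) = 0.7838

0.784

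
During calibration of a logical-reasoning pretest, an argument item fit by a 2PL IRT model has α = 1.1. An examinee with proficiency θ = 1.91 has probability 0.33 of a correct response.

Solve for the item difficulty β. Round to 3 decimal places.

2.554

P(θ) = 1 / (1 + exp(−α(θ − β)))
logit(0.33) = ln(0.33/0.67) = -0.7082
β = θ − logit/(α) = 1.91 − (-0.7082)/1.1000 = 2.5538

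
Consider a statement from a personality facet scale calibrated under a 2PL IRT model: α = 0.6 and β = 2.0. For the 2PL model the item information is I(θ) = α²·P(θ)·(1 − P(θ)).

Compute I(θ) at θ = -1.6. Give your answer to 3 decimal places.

0.033

P = 1/(1+e^{2.1600}) = 0.1034
P(1−P) = 0.1034 × 0.8966 = 0.0927
I = α² × P(1−P) = 0.6² × 0.0927 = 0.03338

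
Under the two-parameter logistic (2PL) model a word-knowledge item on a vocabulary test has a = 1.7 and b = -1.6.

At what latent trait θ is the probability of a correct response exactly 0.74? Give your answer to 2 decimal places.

-0.98

P(θ) = 1 / (1 + exp(−a(θ − b)))
logit = ln(0.7400/0.2600) = 1.0460
θ = b + logit/(a) = -1.6 + 1.0460/1.7000 = -0.9847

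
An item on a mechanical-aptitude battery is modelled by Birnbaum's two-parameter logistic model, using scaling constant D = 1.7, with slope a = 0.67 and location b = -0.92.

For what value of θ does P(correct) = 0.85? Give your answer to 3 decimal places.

P(θ) = 1 / (1 + exp(−D·a(θ − b)))
logit = ln(0.8500/0.1500) = 1.7346
θ = b + logit/(1.7·a) = -0.92 + 1.7346/1.1390 = 0.6029

0.603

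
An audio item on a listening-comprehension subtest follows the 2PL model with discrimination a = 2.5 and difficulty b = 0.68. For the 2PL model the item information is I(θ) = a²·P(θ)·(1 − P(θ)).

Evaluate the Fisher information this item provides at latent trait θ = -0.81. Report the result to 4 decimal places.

P = 1/(1+e^{3.7250}) = 0.0235
P(1−P) = 0.0235 × 0.9765 = 0.0230
I = a² × P(1−P) = 2.5² × 0.0230 = 0.14369

0.1437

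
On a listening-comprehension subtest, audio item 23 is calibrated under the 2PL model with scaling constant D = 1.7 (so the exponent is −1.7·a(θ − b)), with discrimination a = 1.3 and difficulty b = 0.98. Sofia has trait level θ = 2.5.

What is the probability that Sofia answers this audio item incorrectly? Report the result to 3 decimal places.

0.034

P(θ) = 1 / (1 + exp(−D·a(θ − b)))
Exponent: 1.7 × 1.3 × (2.5 − 0.98) = 3.3592
1/(1 + e^{-3.3592}) = 0.9664
P = 0.9664
P(incorrect) = 1 − 0.9664 = 0.0336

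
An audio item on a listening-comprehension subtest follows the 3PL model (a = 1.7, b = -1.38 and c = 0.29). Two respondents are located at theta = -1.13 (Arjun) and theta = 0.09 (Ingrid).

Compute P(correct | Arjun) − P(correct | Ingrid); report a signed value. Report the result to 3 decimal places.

P(theta) = c + (1 − c) · 1 / (1 + exp(−a(theta − b)))
P(Arjun) = 0.7193  [exponent 0.4250]
P(Ingrid) = 0.9461  [exponent 2.4990]
Difference = 0.7193 − 0.9461 = -0.2268

-0.227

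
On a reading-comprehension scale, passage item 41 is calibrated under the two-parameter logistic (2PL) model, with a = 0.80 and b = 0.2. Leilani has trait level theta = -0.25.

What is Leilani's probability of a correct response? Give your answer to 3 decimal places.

P(theta) = 1 / (1 + exp(−a(theta − b)))
Exponent: 0.80 × (-0.25 − 0.2) = -0.3600
1/(1 + e^{0.3600}) = 0.4110

0.411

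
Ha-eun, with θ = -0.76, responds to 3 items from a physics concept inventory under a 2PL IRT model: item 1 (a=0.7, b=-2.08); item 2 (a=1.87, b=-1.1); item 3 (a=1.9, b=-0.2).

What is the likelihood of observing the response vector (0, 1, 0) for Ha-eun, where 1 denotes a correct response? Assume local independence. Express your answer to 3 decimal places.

P(θ) = 1 / (1 + exp(−a(θ − b)))
P_1 = 1/(1+e^{-0.9240}) = 0.7159
P_2 = 1/(1+e^{-0.6358}) = 0.6538
P_3 = 1/(1+e^{1.0640}) = 0.2565
L = (1−P_1) × P_2 × (1−P_3) = 0.2841 × 0.6538 × 0.7435 = 0.13811

0.138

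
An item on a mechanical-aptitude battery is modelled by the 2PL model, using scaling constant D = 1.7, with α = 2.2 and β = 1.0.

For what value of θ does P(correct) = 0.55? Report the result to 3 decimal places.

P(θ) = 1 / (1 + exp(−D·α(θ − β)))
logit = ln(0.5500/0.4500) = 0.2007
θ = β + logit/(1.7·α) = 1.0 + 0.2007/3.7400 = 1.0537

1.054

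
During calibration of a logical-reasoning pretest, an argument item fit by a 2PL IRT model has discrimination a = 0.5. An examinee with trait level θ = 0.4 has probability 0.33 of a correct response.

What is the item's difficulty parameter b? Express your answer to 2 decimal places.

1.82

P(θ) = 1 / (1 + exp(−a(θ − b)))
logit(0.33) = ln(0.33/0.67) = -0.7082
b = θ − logit/(a) = 0.4 − (-0.7082)/0.5000 = 1.8164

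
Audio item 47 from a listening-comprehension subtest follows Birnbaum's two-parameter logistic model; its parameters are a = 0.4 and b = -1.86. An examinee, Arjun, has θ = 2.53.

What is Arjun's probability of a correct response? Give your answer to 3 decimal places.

0.853

P(θ) = 1 / (1 + exp(−a(θ − b)))
Exponent: 0.4 × (2.53 − (-1.86)) = 1.7560
1/(1 + e^{-1.7560}) = 0.8527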